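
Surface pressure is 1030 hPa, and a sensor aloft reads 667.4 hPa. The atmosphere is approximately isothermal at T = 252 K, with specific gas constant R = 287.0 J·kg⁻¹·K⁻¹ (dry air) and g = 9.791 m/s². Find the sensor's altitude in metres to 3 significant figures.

Scale height: H = RT/g = 287.0 × 252 / 9.791 = 7386.8 m.
Invert the barometric formula: z = H ln(P₀/P).
P₀/P = 1030/667.4 = 1.5433; ln(1.5433) = 0.43392.
z = 7386.8 × 0.43392 = 3205.3 m.

z ≈ 3210 m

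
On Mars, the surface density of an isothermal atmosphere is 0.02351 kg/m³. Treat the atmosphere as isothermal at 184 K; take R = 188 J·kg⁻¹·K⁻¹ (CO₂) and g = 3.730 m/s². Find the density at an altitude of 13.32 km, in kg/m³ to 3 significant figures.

Scale height: H = RT/g = 188 × 184 / 3.730 = 9274.0 m.
In an isothermal atmosphere, density decays like pressure: ρ = ρ₀ exp(−z/H).
z/H = 13320/9274.0 = 1.4363; exp(−1.4363) = 0.23781.
ρ = 0.02351 × 0.23781 = 0.0055909 kg/m³.

ρ ≈ 0.00559 kg/m³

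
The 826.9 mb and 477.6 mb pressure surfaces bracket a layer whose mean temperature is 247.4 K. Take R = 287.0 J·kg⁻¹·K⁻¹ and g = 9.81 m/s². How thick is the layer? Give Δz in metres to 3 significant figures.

Hypsometric equation: Δz = (R T̄/g) ln(P₁/P₂).
R T̄/g = 287.0 × 247.4 / 9.81 = 7237.9 m.
ln(826.9/477.6) = ln(1.7314) = 0.54893.
Δz = 7237.9 × 0.54893 = 3973.1 m.

Δz ≈ 3970 m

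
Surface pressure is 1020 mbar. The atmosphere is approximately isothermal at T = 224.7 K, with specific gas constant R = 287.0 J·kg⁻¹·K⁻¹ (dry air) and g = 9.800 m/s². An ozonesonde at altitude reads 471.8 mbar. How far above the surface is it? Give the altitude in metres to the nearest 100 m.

z ≈ 5100 m

Scale height: H = RT/g = 287.0 × 224.7 / 9.800 = 6580.5 m.
Invert the barometric formula: z = H ln(P₀/P).
P₀/P = 1020/471.8 = 2.1619; ln(2.1619) = 0.77099.
z = 6580.5 × 0.77099 = 5073.5 m.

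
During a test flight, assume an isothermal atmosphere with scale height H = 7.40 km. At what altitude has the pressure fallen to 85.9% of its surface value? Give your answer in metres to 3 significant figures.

Set P/P₀ = exp(−z/H) = 0.859, so z = −H ln(0.859).
−ln(0.859) = 0.15199; z = 7400.0 × 0.15199 = 1124.7 m.

z ≈ 1120 m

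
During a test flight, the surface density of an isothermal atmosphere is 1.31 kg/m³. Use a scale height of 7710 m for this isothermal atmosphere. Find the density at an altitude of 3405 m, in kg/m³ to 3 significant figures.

ρ ≈ 0.842 kg/m³

In an isothermal atmosphere, density decays like pressure: ρ = ρ₀ exp(−z/H).
z/H = 3405.0/7710.0 = 0.44163; exp(−0.44163) = 0.64299.
ρ = 1.31 × 0.64299 = 0.84232 kg/m³.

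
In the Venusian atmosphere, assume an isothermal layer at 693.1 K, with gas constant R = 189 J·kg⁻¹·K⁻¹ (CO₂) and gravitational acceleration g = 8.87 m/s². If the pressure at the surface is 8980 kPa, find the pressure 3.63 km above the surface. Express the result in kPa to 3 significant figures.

Scale height: H = RT/g = 189 × 693.1 / 8.87 = 14768 m.
Barometric formula: P = P₀ exp(−z/H).
z/H = 3630.0/14768 = 0.24580; exp(−0.24580) = 0.78208.
P = 8980 × 0.78208 = 7023.1 kPa.

P ≈ 7020 kPa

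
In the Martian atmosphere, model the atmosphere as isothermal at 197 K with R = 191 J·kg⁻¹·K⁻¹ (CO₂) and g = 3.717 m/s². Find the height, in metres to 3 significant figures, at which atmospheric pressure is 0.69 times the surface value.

Scale height: H = RT/g = 191 × 197 / 3.717 = 10123 m.
Set P/P₀ = exp(−z/H) = 0.69, so z = −H ln(0.69).
−ln(0.69) = 0.37106; z = 10123 × 0.37106 = 3756.2 m.

z ≈ 3760 m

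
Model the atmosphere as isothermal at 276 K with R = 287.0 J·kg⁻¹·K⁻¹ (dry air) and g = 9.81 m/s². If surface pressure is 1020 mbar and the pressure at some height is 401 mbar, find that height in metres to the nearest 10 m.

Scale height: H = RT/g = 287.0 × 276 / 9.81 = 8074.6 m.
Invert the barometric formula: z = H ln(P₀/P).
P₀/P = 1020/401 = 2.5436; ln(2.5436) = 0.93358.
z = 8074.6 × 0.93358 = 7538.3 m.

z ≈ 7540 m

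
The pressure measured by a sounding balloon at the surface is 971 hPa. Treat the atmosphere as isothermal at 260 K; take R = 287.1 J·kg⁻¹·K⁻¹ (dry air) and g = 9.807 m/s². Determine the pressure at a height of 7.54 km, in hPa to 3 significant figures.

Scale height: H = RT/g = 287.1 × 260 / 9.807 = 7611.5 m.
Barometric formula: P = P₀ exp(−z/H).
z/H = 7540.0/7611.5 = 0.99061; exp(−0.99061) = 0.37135.
P = 971 × 0.37135 = 360.58 hPa.

P ≈ 361 hPa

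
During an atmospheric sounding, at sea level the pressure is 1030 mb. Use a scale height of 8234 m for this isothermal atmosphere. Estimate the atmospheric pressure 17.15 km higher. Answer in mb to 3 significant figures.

P ≈ 128 mb

Barometric formula: P = P₀ exp(−z/H).
z/H = 17150/8234.0 = 2.0828; exp(−2.0828) = 0.12458.
P = 1030 × 0.12458 = 128.32 mb.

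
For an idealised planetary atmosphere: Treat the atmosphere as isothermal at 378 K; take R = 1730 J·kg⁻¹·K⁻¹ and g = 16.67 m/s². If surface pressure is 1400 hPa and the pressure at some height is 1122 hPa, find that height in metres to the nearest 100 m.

z ≈ 8700 m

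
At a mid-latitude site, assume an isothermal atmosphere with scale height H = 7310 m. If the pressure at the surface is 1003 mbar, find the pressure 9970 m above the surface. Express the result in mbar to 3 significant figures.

P ≈ 256 mbar

Barometric formula: P = P₀ exp(−z/H).
z/H = 9970.0/7310.0 = 1.3639; exp(−1.3639) = 0.25566.
P = 1003 × 0.25566 = 256.43 mbar.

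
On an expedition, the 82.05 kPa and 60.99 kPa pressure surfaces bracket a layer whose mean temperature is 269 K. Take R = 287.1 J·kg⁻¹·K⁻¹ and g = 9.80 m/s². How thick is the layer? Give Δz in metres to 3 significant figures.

Δz ≈ 2340 m

Hypsometric equation: Δz = (R T̄/g) ln(P₁/P₂).
R T̄/g = 287.1 × 269 / 9.80 = 7880.6 m.
ln(82.05/60.99) = ln(1.3453) = 0.29662.
Δz = 7880.6 × 0.29662 = 2337.5 m.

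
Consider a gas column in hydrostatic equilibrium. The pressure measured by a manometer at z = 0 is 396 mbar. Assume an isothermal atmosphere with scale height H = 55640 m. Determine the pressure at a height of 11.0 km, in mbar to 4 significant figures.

P ≈ 325.0 mbar

Barometric formula: P = P₀ exp(−z/H).
z/H = 11000/55640 = 0.19770; exp(−0.19770) = 0.82062.
P = 396 × 0.82062 = 324.97 mbar.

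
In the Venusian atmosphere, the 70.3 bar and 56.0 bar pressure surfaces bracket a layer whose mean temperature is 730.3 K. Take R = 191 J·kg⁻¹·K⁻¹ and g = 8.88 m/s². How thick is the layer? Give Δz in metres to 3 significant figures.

Hypsometric equation: Δz = (R T̄/g) ln(P₁/P₂).
R T̄/g = 191 × 730.3 / 8.88 = 15708 m.
ln(70.3/56.0) = ln(1.2554) = 0.22745.
Δz = 15708 × 0.22745 = 3572.8 m.

Δz ≈ 3570 m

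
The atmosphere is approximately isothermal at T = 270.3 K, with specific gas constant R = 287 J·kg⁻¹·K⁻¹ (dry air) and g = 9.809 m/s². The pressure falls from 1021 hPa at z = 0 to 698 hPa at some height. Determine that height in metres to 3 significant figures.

z ≈ 3010 m

Scale height: H = RT/g = 287 × 270.3 / 9.809 = 7908.7 m.
Invert the barometric formula: z = H ln(P₀/P).
P₀/P = 1021/698 = 1.4628; ln(1.4628) = 0.38035.
z = 7908.7 × 0.38035 = 3008.1 m.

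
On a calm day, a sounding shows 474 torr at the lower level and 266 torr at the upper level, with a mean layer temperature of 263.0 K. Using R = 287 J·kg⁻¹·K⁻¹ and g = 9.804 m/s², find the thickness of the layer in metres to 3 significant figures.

Δz ≈ 4450 m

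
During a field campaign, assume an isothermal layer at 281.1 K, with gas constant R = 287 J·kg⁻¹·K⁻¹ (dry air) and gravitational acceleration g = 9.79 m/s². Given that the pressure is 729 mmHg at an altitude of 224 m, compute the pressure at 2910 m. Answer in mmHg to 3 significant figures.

P ≈ 526 mmHg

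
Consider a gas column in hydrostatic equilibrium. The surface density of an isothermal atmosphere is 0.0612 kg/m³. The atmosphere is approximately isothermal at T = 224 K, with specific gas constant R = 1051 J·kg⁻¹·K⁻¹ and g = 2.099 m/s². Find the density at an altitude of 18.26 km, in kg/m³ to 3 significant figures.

ρ ≈ 0.0520 kg/m³

Scale height: H = RT/g = 1051 × 224 / 2.099 = 112160 m.
In an isothermal atmosphere, density decays like pressure: ρ = ρ₀ exp(−z/H).
z/H = 18260/112160 = 0.16280; exp(−0.16280) = 0.84976.
ρ = 0.0612 × 0.84976 = 0.052005 kg/m³.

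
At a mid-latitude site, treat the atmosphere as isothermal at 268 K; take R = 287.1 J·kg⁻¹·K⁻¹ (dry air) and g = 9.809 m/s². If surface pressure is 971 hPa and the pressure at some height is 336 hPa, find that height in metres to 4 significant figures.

z ≈ 8324 m

Scale height: H = RT/g = 287.1 × 268 / 9.809 = 7844.1 m.
Invert the barometric formula: z = H ln(P₀/P).
P₀/P = 971/336 = 2.8899; ln(2.8899) = 1.0612.
z = 7844.1 × 1.0612 = 8324.2 m.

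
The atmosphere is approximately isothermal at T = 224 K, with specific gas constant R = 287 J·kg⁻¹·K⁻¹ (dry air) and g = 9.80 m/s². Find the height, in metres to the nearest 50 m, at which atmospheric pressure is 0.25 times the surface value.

Scale height: H = RT/g = 287 × 224 / 9.80 = 6560.0 m.
Set P/P₀ = exp(−z/H) = 0.25, so z = −H ln(0.25).
−ln(0.25) = 1.3863; z = 6560.0 × 1.3863 = 9094.1 m.

z ≈ 9100 m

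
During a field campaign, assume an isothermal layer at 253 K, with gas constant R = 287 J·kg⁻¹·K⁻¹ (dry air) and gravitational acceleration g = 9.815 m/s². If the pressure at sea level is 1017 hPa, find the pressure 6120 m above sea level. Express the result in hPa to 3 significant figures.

P ≈ 445 hPa

Scale height: H = RT/g = 287 × 253 / 9.815 = 7398.0 m.
Barometric formula: P = P₀ exp(−z/H).
z/H = 6120.0/7398.0 = 0.82725; exp(−0.82725) = 0.43725.
P = 1017 × 0.43725 = 444.68 hPa.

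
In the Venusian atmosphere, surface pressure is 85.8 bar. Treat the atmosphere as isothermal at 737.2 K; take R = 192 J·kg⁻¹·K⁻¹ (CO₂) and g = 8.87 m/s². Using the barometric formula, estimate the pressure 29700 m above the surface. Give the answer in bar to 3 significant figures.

P ≈ 13.3 bar

Scale height: H = RT/g = 192 × 737.2 / 8.87 = 15957 m.
Barometric formula: P = P₀ exp(−z/H).
z/H = 29700/15957 = 1.8613; exp(−1.8613) = 0.15547.
P = 85.8 × 0.15547 = 13.339 bar.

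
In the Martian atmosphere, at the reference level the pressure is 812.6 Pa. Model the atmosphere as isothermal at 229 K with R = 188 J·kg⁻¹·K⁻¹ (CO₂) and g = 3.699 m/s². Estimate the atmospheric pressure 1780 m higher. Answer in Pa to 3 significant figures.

P ≈ 697 Pa

Scale height: H = RT/g = 188 × 229 / 3.699 = 11639 m.
Barometric formula: P = P₀ exp(−z/H).
z/H = 1780.0/11639 = 0.15293; exp(−0.15293) = 0.85819.
P = 812.6 × 0.85819 = 697.37 Pa.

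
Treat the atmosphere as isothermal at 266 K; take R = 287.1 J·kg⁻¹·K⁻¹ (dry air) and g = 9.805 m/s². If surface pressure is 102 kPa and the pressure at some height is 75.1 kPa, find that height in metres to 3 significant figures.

Scale height: H = RT/g = 287.1 × 266 / 9.805 = 7788.7 m.
Invert the barometric formula: z = H ln(P₀/P).
P₀/P = 102/75.1 = 1.3582; ln(1.3582) = 0.30616.
z = 7788.7 × 0.30616 = 2384.6 m.

z ≈ 2380 m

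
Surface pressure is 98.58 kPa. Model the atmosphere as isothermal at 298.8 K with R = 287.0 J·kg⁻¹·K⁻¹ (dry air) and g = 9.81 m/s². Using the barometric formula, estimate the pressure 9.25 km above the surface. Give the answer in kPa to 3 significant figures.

P ≈ 34.2 kPa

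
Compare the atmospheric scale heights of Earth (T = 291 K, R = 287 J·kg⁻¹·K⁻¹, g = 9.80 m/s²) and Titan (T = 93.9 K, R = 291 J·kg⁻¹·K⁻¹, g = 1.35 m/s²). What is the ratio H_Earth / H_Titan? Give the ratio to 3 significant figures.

H_Earth/H_Titan ≈ 0.421

H = RT/g for each body.
H_Earth = 287 × 291 / 9.80 = 8522.1 m.
H_Titan = 291 × 93.9 / 1.35 = 20241 m.
H_Earth/H_Titan = 8522.1/20241 = 0.42103.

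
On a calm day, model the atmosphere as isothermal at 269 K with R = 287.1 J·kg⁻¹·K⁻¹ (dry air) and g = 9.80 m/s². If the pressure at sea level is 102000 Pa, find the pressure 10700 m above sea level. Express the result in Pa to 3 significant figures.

Scale height: H = RT/g = 287.1 × 269 / 9.80 = 7880.6 m.
Barometric formula: P = P₀ exp(−z/H).
z/H = 10700/7880.6 = 1.3578; exp(−1.3578) = 0.25723.
P = 102000 × 0.25723 = 26237 Pa.

P ≈ 26200 Pa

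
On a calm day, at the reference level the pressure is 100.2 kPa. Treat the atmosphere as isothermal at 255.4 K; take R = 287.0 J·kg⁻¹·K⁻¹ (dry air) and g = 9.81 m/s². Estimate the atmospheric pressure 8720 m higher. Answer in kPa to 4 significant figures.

Scale height: H = RT/g = 287.0 × 255.4 / 9.81 = 7471.9 m.
Barometric formula: P = P₀ exp(−z/H).
z/H = 8720.0/7471.9 = 1.1670; exp(−1.1670) = 0.31130.
P = 100.2 × 0.31130 = 31.192 kPa.

P ≈ 31.19 kPa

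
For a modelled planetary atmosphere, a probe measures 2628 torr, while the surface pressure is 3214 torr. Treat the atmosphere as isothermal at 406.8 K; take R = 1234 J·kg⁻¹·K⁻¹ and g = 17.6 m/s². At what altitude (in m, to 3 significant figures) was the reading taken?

Scale height: H = RT/g = 1234 × 406.8 / 17.6 = 28522 m.
Invert the barometric formula: z = H ln(P₀/P).
P₀/P = 3214/2628 = 1.2230; ln(1.2230) = 0.20131.
z = 28522 × 0.20131 = 5741.8 m.

z ≈ 5740 m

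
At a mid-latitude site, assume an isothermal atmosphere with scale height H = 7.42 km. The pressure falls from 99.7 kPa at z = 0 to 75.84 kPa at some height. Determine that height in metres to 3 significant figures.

Invert the barometric formula: z = H ln(P₀/P).
P₀/P = 99.7/75.84 = 1.3146; ln(1.3146) = 0.27353.
z = 7420.0 × 0.27353 = 2029.6 m.

z ≈ 2030 m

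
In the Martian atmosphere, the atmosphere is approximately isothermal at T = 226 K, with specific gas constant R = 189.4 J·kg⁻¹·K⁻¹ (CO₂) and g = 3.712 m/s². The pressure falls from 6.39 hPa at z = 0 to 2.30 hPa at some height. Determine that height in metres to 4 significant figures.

z ≈ 11780 m

Scale height: H = RT/g = 189.4 × 226 / 3.712 = 11531 m.
Invert the barometric formula: z = H ln(P₀/P).
P₀/P = 6.39/2.30 = 2.7783; ln(2.7783) = 1.0218.
z = 11531 × 1.0218 = 11782 m.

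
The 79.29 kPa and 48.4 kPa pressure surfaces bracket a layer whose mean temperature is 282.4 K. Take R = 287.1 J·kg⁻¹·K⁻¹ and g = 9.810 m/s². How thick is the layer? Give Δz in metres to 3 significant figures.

Δz ≈ 4080 m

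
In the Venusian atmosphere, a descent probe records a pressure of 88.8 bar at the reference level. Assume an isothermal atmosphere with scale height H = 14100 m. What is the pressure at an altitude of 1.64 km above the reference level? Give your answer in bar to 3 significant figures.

P ≈ 79.0 bar

Barometric formula: P = P₀ exp(−z/H).
z/H = 1640.0/14100 = 0.11631; exp(−0.11631) = 0.89020.
P = 88.8 × 0.89020 = 79.050 bar.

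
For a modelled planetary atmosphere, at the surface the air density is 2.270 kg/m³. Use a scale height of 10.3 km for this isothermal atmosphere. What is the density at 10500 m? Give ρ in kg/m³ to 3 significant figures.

In an isothermal atmosphere, density decays like pressure: ρ = ρ₀ exp(−z/H).
z/H = 10500/10300 = 1.0194; exp(−1.0194) = 0.36081.
ρ = 2.270 × 0.36081 = 0.81904 kg/m³.

ρ ≈ 0.819 kg/m³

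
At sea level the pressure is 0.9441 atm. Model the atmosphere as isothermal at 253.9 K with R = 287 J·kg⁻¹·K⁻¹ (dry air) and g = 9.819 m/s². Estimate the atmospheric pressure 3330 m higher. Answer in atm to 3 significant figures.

Scale height: H = RT/g = 287 × 253.9 / 9.819 = 7421.3 m.
Barometric formula: P = P₀ exp(−z/H).
z/H = 3330.0/7421.3 = 0.44871; exp(−0.44871) = 0.63845.
P = 0.9441 × 0.63845 = 0.60276 atm.

P ≈ 0.603 atm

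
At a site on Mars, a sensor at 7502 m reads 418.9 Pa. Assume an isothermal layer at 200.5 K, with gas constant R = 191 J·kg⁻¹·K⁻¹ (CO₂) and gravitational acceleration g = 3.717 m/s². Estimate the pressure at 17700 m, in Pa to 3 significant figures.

Scale height: H = RT/g = 191 × 200.5 / 3.717 = 10303 m.
Between two levels, P₂ = P₁ exp(−Δz/H) with Δz = z₂ − z₁.
Δz = 17700 − 7502.0 = 10198 m; Δz/H = 10198/10303 = 0.98981.
P₂ = 418.9 × exp(−0.98981) = 418.9 × 0.37165 = 155.68 Pa.

P ≈ 156 Pa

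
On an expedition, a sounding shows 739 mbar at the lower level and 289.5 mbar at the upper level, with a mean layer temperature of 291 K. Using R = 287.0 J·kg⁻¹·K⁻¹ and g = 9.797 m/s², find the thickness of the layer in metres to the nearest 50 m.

Δz ≈ 8000 m

Hypsometric equation: Δz = (R T̄/g) ln(P₁/P₂).
R T̄/g = 287.0 × 291 / 9.797 = 8524.8 m.
ln(739/289.5) = ln(2.5527) = 0.93715.
Δz = 8524.8 × 0.93715 = 7989.0 m.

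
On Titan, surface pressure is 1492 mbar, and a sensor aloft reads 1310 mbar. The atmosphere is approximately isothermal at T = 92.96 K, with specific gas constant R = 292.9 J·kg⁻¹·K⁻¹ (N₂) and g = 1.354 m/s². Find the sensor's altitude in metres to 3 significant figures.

z ≈ 2620 m

Scale height: H = RT/g = 292.9 × 92.96 / 1.354 = 20109 m.
Invert the barometric formula: z = H ln(P₀/P).
P₀/P = 1492/1310 = 1.1389; ln(1.1389) = 0.13006.
z = 20109 × 0.13006 = 2615.4 m.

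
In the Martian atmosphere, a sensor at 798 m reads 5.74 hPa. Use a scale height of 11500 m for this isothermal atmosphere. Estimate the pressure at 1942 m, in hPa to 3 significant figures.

P ≈ 5.20 hPa

Between two levels, P₂ = P₁ exp(−Δz/H) with Δz = z₂ − z₁.
Δz = 1942.0 − 798.00 = 1144.0 m; Δz/H = 1144.0/11500 = 0.099478.
P₂ = 5.74 × exp(−0.099478) = 5.74 × 0.90531 = 5.1965 hPa.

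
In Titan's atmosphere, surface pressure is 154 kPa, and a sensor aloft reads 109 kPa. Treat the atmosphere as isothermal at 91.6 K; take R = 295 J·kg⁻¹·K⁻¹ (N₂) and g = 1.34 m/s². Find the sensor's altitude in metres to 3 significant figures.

Scale height: H = RT/g = 295 × 91.6 / 1.34 = 20166 m.
Invert the barometric formula: z = H ln(P₀/P).
P₀/P = 154/109 = 1.4128; ln(1.4128) = 0.34557.
z = 20166 × 0.34557 = 6968.8 m.

z ≈ 6970 m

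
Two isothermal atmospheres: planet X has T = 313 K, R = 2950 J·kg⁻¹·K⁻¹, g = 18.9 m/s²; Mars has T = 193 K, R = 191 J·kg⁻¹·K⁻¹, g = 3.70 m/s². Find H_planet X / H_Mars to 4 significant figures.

H_planet X/H_Mars ≈ 4.904

H = RT/g for each body.
H_planet X = 2950 × 313 / 18.9 = 48854 m.
H_Mars = 191 × 193 / 3.70 = 9963.0 m.
H_planet X/H_Mars = 48854/9963.0 = 4.9035.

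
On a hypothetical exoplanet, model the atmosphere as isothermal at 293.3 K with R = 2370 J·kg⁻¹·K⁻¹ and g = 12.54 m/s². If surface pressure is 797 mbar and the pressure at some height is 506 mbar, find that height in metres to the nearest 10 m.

z ≈ 25180 m

Scale height: H = RT/g = 2370 × 293.3 / 12.54 = 55432 m.
Invert the barometric formula: z = H ln(P₀/P).
P₀/P = 797/506 = 1.5751; ln(1.5751) = 0.45432.
z = 55432 × 0.45432 = 25184 m.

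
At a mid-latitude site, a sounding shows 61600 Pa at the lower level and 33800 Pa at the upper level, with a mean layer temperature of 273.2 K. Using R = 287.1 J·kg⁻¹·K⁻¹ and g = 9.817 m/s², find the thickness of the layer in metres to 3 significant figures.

Δz ≈ 4800 m

Hypsometric equation: Δz = (R T̄/g) ln(P₁/P₂).
R T̄/g = 287.1 × 273.2 / 9.817 = 7989.8 m.
ln(61600/33800) = ln(1.8225) = 0.60021.
Δz = 7989.8 × 0.60021 = 4795.6 m.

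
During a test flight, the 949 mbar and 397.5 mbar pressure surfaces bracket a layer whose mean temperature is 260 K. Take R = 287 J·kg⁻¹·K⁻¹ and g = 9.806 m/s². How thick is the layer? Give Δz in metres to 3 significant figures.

Hypsometric equation: Δz = (R T̄/g) ln(P₁/P₂).
R T̄/g = 287 × 260 / 9.806 = 7609.6 m.
ln(949/397.5) = ln(2.3874) = 0.87020.
Δz = 7609.6 × 0.87020 = 6621.9 m.

Δz ≈ 6620 m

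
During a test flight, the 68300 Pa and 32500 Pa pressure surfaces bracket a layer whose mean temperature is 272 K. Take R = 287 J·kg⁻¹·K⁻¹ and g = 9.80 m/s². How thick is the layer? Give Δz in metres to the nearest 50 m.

Δz ≈ 5900 m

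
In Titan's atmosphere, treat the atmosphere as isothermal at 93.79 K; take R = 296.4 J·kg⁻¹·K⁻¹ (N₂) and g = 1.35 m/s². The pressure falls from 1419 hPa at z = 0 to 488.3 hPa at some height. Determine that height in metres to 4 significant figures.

Scale height: H = RT/g = 296.4 × 93.79 / 1.35 = 20592 m.
Invert the barometric formula: z = H ln(P₀/P).
P₀/P = 1419/488.3 = 2.9060; ln(2.9060) = 1.0668.
z = 20592 × 1.0668 = 21968 m.

z ≈ 21970 m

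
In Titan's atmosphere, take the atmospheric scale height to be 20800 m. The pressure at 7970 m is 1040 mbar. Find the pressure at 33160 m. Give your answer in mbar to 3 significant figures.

P ≈ 310 mbar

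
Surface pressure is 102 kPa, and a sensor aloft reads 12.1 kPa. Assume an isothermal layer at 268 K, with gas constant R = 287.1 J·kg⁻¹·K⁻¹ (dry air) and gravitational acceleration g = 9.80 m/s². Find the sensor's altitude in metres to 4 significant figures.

Scale height: H = RT/g = 287.1 × 268 / 9.80 = 7851.3 m.
Invert the barometric formula: z = H ln(P₀/P).
P₀/P = 102/12.1 = 8.4298; ln(8.4298) = 2.1318.
z = 7851.3 × 2.1318 = 16737 m.

z ≈ 16740 m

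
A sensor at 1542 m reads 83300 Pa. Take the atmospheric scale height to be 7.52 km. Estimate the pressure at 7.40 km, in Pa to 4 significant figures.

P ≈ 38220 Pa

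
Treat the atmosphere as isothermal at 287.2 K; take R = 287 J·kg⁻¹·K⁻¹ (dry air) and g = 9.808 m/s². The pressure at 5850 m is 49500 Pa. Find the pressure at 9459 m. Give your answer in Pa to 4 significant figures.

Scale height: H = RT/g = 287 × 287.2 / 9.808 = 8404.0 m.
Between two levels, P₂ = P₁ exp(−Δz/H) with Δz = z₂ − z₁.
Δz = 9459.0 − 5850.0 = 3609.0 m; Δz/H = 3609.0/8404.0 = 0.42944.
P₂ = 49500 × exp(−0.42944) = 49500 × 0.65087 = 32218 Pa.

P ≈ 32220 Pa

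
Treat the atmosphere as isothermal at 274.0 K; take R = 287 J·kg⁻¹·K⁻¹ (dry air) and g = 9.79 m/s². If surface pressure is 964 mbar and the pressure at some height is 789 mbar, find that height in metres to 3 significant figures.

z ≈ 1610 m

Scale height: H = RT/g = 287 × 274.0 / 9.79 = 8032.5 m.
Invert the barometric formula: z = H ln(P₀/P).
P₀/P = 964/789 = 1.2218; ln(1.2218) = 0.20033.
z = 8032.5 × 0.20033 = 1609.2 m.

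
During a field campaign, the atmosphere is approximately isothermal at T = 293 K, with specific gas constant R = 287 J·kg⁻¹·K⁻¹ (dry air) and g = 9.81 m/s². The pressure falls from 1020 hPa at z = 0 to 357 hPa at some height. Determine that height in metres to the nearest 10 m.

z ≈ 9000 m

Scale height: H = RT/g = 287 × 293 / 9.81 = 8572.0 m.
Invert the barometric formula: z = H ln(P₀/P).
P₀/P = 1020/357 = 2.8571; ln(2.8571) = 1.0498.
z = 8572.0 × 1.0498 = 8998.9 m.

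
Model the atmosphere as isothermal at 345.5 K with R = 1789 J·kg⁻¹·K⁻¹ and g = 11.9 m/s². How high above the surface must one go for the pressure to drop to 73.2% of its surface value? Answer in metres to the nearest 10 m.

Scale height: H = RT/g = 1789 × 345.5 / 11.9 = 51941 m.
Set P/P₀ = exp(−z/H) = 0.732, so z = −H ln(0.732).
−ln(0.732) = 0.31197; z = 51941 × 0.31197 = 16204 m.

z ≈ 16200 m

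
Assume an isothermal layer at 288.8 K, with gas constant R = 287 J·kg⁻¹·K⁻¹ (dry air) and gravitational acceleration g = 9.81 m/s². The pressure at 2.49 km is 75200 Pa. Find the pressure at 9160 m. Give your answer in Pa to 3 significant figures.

Scale height: H = RT/g = 287 × 288.8 / 9.81 = 8449.1 m.
Between two levels, P₂ = P₁ exp(−Δz/H) with Δz = z₂ − z₁.
Δz = 9160.0 − 2490.0 = 6670.0 m; Δz/H = 6670.0/8449.1 = 0.78943.
P₂ = 75200 × exp(−0.78943) = 75200 × 0.45410 = 34148 Pa.

P ≈ 34100 Pa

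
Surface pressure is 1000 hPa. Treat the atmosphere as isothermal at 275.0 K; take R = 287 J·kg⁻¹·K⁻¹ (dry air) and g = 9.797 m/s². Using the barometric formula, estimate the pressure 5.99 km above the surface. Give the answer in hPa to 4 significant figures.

P ≈ 475.4 hPa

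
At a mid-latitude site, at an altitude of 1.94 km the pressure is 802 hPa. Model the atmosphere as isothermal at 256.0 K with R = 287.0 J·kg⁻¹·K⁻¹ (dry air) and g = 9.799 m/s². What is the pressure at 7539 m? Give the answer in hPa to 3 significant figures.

P ≈ 380 hPa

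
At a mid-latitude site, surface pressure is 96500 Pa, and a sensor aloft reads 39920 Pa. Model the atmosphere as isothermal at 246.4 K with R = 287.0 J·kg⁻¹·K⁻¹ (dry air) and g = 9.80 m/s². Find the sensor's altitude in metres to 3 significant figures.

Scale height: H = RT/g = 287.0 × 246.4 / 9.80 = 7216.0 m.
Invert the barometric formula: z = H ln(P₀/P).
P₀/P = 96500/39920 = 2.4173; ln(2.4173) = 0.88265.
z = 7216.0 × 0.88265 = 6369.2 m.

z ≈ 6370 m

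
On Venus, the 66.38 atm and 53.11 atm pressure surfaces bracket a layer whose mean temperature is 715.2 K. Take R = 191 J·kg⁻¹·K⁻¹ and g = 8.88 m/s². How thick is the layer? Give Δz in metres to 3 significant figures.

Hypsometric equation: Δz = (R T̄/g) ln(P₁/P₂).
R T̄/g = 191 × 715.2 / 8.88 = 15383 m.
ln(66.38/53.11) = ln(1.2499) = 0.22306.
Δz = 15383 × 0.22306 = 3431.3 m.

Δz ≈ 3430 m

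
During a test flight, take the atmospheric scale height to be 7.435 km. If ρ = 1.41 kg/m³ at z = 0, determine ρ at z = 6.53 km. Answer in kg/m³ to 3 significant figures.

ρ ≈ 0.586 kg/m³

In an isothermal atmosphere, density decays like pressure: ρ = ρ₀ exp(−z/H).
z/H = 6530.0/7435.0 = 0.87828; exp(−0.87828) = 0.41550.
ρ = 1.41 × 0.41550 = 0.58585 kg/m³.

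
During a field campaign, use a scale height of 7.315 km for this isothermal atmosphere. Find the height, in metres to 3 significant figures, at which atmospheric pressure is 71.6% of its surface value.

Set P/P₀ = exp(−z/H) = 0.716, so z = −H ln(0.716).
−ln(0.716) = 0.33408; z = 7315.0 × 0.33408 = 2443.8 m.

z ≈ 2440 m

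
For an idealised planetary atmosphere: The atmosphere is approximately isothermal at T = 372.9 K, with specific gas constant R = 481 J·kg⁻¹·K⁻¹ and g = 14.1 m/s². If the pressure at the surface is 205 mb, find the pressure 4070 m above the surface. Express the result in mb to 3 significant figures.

P ≈ 149 mb

Scale height: H = RT/g = 481 × 372.9 / 14.1 = 12721 m.
Barometric formula: P = P₀ exp(−z/H).
z/H = 4070.0/12721 = 0.31994; exp(−0.31994) = 0.72619.
P = 205 × 0.72619 = 148.87 mb.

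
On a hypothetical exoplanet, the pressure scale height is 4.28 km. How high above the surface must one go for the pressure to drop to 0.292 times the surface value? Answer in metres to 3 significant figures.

Set P/P₀ = exp(−z/H) = 0.292, so z = −H ln(0.292).
−ln(0.292) = 1.2310; z = 4280.0 × 1.2310 = 5268.7 m.

z ≈ 5270 m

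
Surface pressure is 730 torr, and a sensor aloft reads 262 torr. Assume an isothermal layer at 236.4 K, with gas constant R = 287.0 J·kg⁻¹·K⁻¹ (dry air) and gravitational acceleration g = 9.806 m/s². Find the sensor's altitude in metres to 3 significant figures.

z ≈ 7090 m

Scale height: H = RT/g = 287.0 × 236.4 / 9.806 = 6918.9 m.
Invert the barometric formula: z = H ln(P₀/P).
P₀/P = 730/262 = 2.7863; ln(2.7863) = 1.0247.
z = 6918.9 × 1.0247 = 7089.8 m.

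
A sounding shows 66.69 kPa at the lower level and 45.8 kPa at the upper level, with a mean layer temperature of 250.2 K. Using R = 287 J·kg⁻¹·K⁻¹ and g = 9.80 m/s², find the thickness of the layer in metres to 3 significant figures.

Hypsometric equation: Δz = (R T̄/g) ln(P₁/P₂).
R T̄/g = 287 × 250.2 / 9.80 = 7327.3 m.
ln(66.69/45.8) = ln(1.4561) = 0.37576.
Δz = 7327.3 × 0.37576 = 2753.3 m.

Δz ≈ 2750 m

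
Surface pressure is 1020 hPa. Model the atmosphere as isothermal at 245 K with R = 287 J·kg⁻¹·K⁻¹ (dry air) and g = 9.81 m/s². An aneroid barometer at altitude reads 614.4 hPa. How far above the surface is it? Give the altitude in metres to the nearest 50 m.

z ≈ 3650 m

Scale height: H = RT/g = 287 × 245 / 9.81 = 7167.7 m.
Invert the barometric formula: z = H ln(P₀/P).
P₀/P = 1020/614.4 = 1.6602; ln(1.6602) = 0.50694.
z = 7167.7 × 0.50694 = 3633.6 m.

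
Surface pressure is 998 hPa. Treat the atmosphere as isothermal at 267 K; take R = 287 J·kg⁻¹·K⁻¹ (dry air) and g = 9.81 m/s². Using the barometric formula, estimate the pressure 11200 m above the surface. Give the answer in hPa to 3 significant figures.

P ≈ 238 hPa

Scale height: H = RT/g = 287 × 267 / 9.81 = 7811.3 m.
Barometric formula: P = P₀ exp(−z/H).
z/H = 11200/7811.3 = 1.4338; exp(−1.4338) = 0.23840.
P = 998 × 0.23840 = 237.92 hPa.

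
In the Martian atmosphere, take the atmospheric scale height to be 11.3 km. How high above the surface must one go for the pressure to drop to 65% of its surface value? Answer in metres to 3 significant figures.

z ≈ 4870 m

Set P/P₀ = exp(−z/H) = 0.65, so z = −H ln(0.65).
−ln(0.65) = 0.43078; z = 11300 × 0.43078 = 4867.8 m.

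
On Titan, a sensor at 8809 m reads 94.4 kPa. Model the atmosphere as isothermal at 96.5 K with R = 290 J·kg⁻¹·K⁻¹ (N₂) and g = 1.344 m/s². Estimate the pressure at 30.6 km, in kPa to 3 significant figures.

Scale height: H = RT/g = 290 × 96.5 / 1.344 = 20822 m.
Between two levels, P₂ = P₁ exp(−Δz/H) with Δz = z₂ − z₁.
Δz = 30600 − 8809.0 = 21791 m; Δz/H = 21791/20822 = 1.0465.
P₂ = 94.4 × exp(−1.0465) = 94.4 × 0.35116 = 33.150 kPa.

P ≈ 33.1 kPa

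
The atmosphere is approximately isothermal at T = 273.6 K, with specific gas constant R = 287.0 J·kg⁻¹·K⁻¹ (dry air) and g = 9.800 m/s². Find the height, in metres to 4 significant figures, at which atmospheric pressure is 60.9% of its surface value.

z ≈ 3974 m

Scale height: H = RT/g = 287.0 × 273.6 / 9.800 = 8012.6 m.
Set P/P₀ = exp(−z/H) = 0.609, so z = −H ln(0.609).
−ln(0.609) = 0.49594; z = 8012.6 × 0.49594 = 3973.8 m.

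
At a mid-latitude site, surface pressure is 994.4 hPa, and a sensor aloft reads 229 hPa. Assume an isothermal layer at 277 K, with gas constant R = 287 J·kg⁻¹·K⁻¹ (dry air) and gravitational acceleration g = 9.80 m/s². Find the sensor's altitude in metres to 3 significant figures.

Scale height: H = RT/g = 287 × 277 / 9.80 = 8112.1 m.
Invert the barometric formula: z = H ln(P₀/P).
P₀/P = 994.4/229 = 4.3424; ln(4.3424) = 1.4684.
z = 8112.1 × 1.4684 = 11912 m.

z ≈ 11900 m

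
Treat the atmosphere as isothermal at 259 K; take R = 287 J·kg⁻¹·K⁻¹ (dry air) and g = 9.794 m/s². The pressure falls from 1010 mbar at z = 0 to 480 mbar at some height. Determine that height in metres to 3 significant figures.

z ≈ 5650 m

Scale height: H = RT/g = 287 × 259 / 9.794 = 7589.6 m.
Invert the barometric formula: z = H ln(P₀/P).
P₀/P = 1010/480 = 2.1042; ln(2.1042) = 0.74394.
z = 7589.6 × 0.74394 = 5646.2 m.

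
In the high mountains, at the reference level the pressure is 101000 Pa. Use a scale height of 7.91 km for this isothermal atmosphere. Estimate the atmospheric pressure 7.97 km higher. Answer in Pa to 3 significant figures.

P ≈ 36900 Pa

Barometric formula: P = P₀ exp(−z/H).
z/H = 7970.0/7910.0 = 1.0076; exp(−1.0076) = 0.36509.
P = 101000 × 0.36509 = 36874 Pa.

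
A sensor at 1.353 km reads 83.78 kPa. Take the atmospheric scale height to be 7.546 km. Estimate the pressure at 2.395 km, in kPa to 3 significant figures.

P ≈ 73.0 kPa

Between two levels, P₂ = P₁ exp(−Δz/H) with Δz = z₂ − z₁.
Δz = 2395.0 − 1353.0 = 1042.0 m; Δz/H = 1042.0/7546.0 = 0.13809.
P₂ = 83.78 × exp(−0.13809) = 83.78 × 0.87102 = 72.974 kPa.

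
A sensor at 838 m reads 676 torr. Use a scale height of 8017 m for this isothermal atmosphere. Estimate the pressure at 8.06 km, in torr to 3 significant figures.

Between two levels, P₂ = P₁ exp(−Δz/H) with Δz = z₂ − z₁.
Δz = 8060.0 − 838.00 = 7222.0 m; Δz/H = 7222.0/8017.0 = 0.90084.
P₂ = 676 × exp(−0.90084) = 676 × 0.40623 = 274.61 torr.

P ≈ 275 torr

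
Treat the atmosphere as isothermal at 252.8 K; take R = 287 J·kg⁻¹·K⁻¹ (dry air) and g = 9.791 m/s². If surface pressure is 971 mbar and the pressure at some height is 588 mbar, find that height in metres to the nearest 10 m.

z ≈ 3720 m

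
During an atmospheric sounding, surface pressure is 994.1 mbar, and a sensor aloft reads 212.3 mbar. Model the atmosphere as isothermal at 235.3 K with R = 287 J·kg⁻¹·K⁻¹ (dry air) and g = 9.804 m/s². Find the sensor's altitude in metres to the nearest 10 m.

z ≈ 10630 m

Scale height: H = RT/g = 287 × 235.3 / 9.804 = 6888.1 m.
Invert the barometric formula: z = H ln(P₀/P).
P₀/P = 994.1/212.3 = 4.6825; ln(4.6825) = 1.5438.
z = 6888.1 × 1.5438 = 10634 m.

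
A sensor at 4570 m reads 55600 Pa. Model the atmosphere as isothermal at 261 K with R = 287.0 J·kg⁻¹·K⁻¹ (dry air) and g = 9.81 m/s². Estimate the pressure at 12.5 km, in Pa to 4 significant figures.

P ≈ 19680 Pa

Scale height: H = RT/g = 287.0 × 261 / 9.81 = 7635.8 m.
Between two levels, P₂ = P₁ exp(−Δz/H) with Δz = z₂ − z₁.
Δz = 12500 − 4570.0 = 7930.0 m; Δz/H = 7930.0/7635.8 = 1.0385.
P₂ = 55600 × exp(−1.0385) = 55600 × 0.35399 = 19682 Pa.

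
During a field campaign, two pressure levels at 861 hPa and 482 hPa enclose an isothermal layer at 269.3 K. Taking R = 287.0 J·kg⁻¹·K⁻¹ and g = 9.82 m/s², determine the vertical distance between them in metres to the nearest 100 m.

Hypsometric equation: Δz = (R T̄/g) ln(P₁/P₂).
R T̄/g = 287.0 × 269.3 / 9.82 = 7870.6 m.
ln(861/482) = ln(1.7863) = 0.58015.
Δz = 7870.6 × 0.58015 = 4566.1 m.

Δz ≈ 4600 m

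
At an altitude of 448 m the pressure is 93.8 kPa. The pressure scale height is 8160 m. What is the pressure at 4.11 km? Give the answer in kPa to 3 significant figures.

P ≈ 59.9 kPa

Between two levels, P₂ = P₁ exp(−Δz/H) with Δz = z₂ − z₁.
Δz = 4110.0 − 448.00 = 3662.0 m; Δz/H = 3662.0/8160.0 = 0.44877.
P₂ = 93.8 × exp(−0.44877) = 93.8 × 0.63841 = 59.883 kPa.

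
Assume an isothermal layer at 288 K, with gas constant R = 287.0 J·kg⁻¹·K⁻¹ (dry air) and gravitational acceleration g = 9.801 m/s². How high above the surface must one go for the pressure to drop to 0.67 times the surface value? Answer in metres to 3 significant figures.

z ≈ 3380 m

Scale height: H = RT/g = 287.0 × 288 / 9.801 = 8433.4 m.
Set P/P₀ = exp(−z/H) = 0.67, so z = −H ln(0.67).
−ln(0.67) = 0.40048; z = 8433.4 × 0.40048 = 3377.4 m.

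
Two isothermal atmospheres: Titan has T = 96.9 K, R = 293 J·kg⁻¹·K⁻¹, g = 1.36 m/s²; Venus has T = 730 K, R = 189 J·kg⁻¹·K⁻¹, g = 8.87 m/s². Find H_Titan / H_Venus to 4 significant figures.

H_Titan/H_Venus ≈ 1.342

H = RT/g for each body.
H_Titan = 293 × 96.9 / 1.36 = 20876 m.
H_Venus = 189 × 730 / 8.87 = 15555 m.
H_Titan/H_Venus = 20876/15555 = 1.3421.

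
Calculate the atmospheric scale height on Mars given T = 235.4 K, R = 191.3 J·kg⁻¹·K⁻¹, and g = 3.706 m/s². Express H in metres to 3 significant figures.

The scale height of an isothermal atmosphere is H = RT/g.
H = 191.3 × 235.4 / 3.706 = 45032/3.706 = 12151 m.

H ≈ 12200 m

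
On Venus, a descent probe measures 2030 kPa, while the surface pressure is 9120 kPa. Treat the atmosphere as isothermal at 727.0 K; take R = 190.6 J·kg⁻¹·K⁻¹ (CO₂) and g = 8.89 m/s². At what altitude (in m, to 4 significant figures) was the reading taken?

z ≈ 23420 m

Scale height: H = RT/g = 190.6 × 727.0 / 8.89 = 15587 m.
Invert the barometric formula: z = H ln(P₀/P).
P₀/P = 9120/2030 = 4.4926; ln(4.4926) = 1.5024.
z = 15587 × 1.5024 = 23418 m.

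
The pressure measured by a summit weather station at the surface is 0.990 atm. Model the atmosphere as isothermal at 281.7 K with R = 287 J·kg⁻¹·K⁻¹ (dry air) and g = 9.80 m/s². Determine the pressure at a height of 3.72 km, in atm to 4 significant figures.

P ≈ 0.6307 atm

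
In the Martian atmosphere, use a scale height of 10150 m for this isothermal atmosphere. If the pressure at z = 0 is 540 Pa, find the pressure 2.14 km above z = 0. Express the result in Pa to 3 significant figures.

P ≈ 437 Pa

Barometric formula: P = P₀ exp(−z/H).
z/H = 2140.0/10150 = 0.21084; exp(−0.21084) = 0.80990.
P = 540 × 0.80990 = 437.35 Pa.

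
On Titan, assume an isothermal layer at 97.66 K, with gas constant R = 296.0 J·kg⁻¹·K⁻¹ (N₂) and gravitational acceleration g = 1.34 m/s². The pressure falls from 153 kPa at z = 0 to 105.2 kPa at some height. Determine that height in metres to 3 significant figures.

z ≈ 8080 m

Scale height: H = RT/g = 296.0 × 97.66 / 1.34 = 21573 m.
Invert the barometric formula: z = H ln(P₀/P).
P₀/P = 153/105.2 = 1.4544; ln(1.4544) = 0.37459.
z = 21573 × 0.37459 = 8081.0 m.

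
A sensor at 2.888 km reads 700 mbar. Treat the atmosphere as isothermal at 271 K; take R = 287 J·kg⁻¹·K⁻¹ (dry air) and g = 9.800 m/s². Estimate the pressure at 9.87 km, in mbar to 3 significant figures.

P ≈ 290 mbar

Scale height: H = RT/g = 287 × 271 / 9.800 = 7936.4 m.
Between two levels, P₂ = P₁ exp(−Δz/H) with Δz = z₂ − z₁.
Δz = 9870.0 − 2888.0 = 6982.0 m; Δz/H = 6982.0/7936.4 = 0.87974.
P₂ = 700 × exp(−0.87974) = 700 × 0.41489 = 290.42 mbar.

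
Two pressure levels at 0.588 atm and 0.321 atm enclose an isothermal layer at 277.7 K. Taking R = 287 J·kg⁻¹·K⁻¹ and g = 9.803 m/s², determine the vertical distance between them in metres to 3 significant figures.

Hypsometric equation: Δz = (R T̄/g) ln(P₁/P₂).
R T̄/g = 287 × 277.7 / 9.803 = 8130.2 m.
ln(0.588/0.321) = ln(1.8318) = 0.60530.
Δz = 8130.2 × 0.60530 = 4921.2 m.

Δz ≈ 4920 m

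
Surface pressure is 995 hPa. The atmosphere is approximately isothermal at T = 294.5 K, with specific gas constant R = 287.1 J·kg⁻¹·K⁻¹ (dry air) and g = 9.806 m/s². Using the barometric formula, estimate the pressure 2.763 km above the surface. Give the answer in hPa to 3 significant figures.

Scale height: H = RT/g = 287.1 × 294.5 / 9.806 = 8622.4 m.
Barometric formula: P = P₀ exp(−z/H).
z/H = 2763.0/8622.4 = 0.32044; exp(−0.32044) = 0.72583.
P = 995 × 0.72583 = 722.20 hPa.

P ≈ 722 hPa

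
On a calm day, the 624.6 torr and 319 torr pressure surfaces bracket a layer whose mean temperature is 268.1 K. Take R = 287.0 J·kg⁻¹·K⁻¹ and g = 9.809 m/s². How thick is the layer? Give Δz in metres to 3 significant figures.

Δz ≈ 5270 m

Hypsometric equation: Δz = (R T̄/g) ln(P₁/P₂).
R T̄/g = 287.0 × 268.1 / 9.809 = 7844.3 m.
ln(624.6/319) = ln(1.9580) = 0.67192.
Δz = 7844.3 × 0.67192 = 5270.7 m.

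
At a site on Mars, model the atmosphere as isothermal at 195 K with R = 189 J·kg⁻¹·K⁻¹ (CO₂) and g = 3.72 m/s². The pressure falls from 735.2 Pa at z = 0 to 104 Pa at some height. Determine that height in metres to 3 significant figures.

Scale height: H = RT/g = 189 × 195 / 3.72 = 9907.3 m.
Invert the barometric formula: z = H ln(P₀/P).
P₀/P = 735.2/104 = 7.0692; ln(7.0692) = 1.9557.
z = 9907.3 × 1.9557 = 19376 m.

z ≈ 19400 m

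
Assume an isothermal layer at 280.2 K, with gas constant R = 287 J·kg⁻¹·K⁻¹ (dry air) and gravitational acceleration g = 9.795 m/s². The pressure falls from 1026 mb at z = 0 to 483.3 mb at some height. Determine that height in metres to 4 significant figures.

z ≈ 6180 m

Scale height: H = RT/g = 287 × 280.2 / 9.795 = 8210.0 m.
Invert the barometric formula: z = H ln(P₀/P).
P₀/P = 1026/483.3 = 2.1229; ln(2.1229) = 0.75278.
z = 8210.0 × 0.75278 = 6180.3 m.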